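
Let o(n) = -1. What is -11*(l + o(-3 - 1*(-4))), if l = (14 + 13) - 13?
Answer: -143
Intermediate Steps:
l = 14 (l = 27 - 13 = 14)
-11*(l + o(-3 - 1*(-4))) = -11*(14 - 1) = -11*13 = -143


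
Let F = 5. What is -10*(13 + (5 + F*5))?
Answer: -430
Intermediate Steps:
-10*(13 + (5 + F*5)) = -10*(13 + (5 + 5*5)) = -10*(13 + (5 + 25)) = -10*(13 + 30) = -10*43 = -430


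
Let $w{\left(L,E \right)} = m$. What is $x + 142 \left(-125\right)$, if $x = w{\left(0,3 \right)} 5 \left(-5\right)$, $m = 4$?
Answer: $-17850$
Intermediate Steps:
$w{\left(L,E \right)} = 4$
$x = -100$ ($x = 4 \cdot 5 \left(-5\right) = 20 \left(-5\right) = -100$)
$x + 142 \left(-125\right) = -100 + 142 \left(-125\right) = -100 - 17750 = -17850$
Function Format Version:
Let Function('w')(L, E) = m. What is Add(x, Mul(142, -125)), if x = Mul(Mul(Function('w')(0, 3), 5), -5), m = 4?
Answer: -17850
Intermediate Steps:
Function('w')(L, E) = 4
x = -100 (x = Mul(Mul(4, 5), -5) = Mul(20, -5) = -100)
Add(x, Mul(142, -125)) = Add(-100, Mul(142, -125)) = Add(-100, -17750) = -17850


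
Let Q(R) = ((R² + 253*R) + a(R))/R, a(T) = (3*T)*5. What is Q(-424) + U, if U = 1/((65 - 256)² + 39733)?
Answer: -11889383/76214 ≈ -156.00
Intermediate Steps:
a(T) = 15*T
U = 1/76214 (U = 1/((-191)² + 39733) = 1/(36481 + 39733) = 1/76214 ≈ 1.3121e-5)
Q(R) = (R² + 268*R)/R (Q(R) = ((R² + 253*R) + 15*R)/R = (R² + 268*R)/R)
Q(-424) + U = (268 - 424) + 1/76214 = -156 + 1/76214 = -11889383/76214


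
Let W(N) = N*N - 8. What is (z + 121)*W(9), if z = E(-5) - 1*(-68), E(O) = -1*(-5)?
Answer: 14162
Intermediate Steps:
E(O) = 5
W(N) = -8 + N² (W(N) = N² - 8 = -8 + N²)
z = 73 (z = 5 - 1*(-68) = 5 + 68 = 73)
(z + 121)*W(9) = (73 + 121)*(-8 + 9²) = 194*(-8 + 81) = 194*73 = 14162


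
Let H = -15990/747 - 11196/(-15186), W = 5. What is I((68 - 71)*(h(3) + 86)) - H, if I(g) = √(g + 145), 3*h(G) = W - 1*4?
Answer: 13025596/630219 + I*√114 ≈ 20.668 + 10.677*I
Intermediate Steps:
h(G) = ⅓ (h(G) = (5 - 1*4)/3 = (5 - 4)/3 = (⅓)*1 = ⅓)
I(g) = √(145 + g)
H = -13025596/630219 (H = -15990*1/747 - 11196*(-1/15186) = -5330/249 + 1866/2531 = -13025596/630219 ≈ -20.668)
I((68 - 71)*(h(3) + 86)) - H = √(145 + (68 - 71)*(⅓ + 86)) - 1*(-13025596/630219) = √(145 - 3*259/3) + 13025596/630219 = √(145 - 259) + 13025596/630219 = √(-114) + 13025596/630219 = I*√114 + 13025596/630219 = 13025596/630219 + I*√114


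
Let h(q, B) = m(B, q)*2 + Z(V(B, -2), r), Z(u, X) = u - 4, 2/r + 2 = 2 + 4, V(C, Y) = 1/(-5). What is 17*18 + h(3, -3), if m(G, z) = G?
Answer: 1479/5 ≈ 295.80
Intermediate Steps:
V(C, Y) = -⅕
r = ½ (r = 2/(-2 + (2 + 4)) = 2/(-2 + 6) = 2/4 = 2*(¼) = ½ ≈ 0.50000)
Z(u, X) = -4 + u
h(q, B) = -21/5 + 2*B (h(q, B) = B*2 + (-4 - ⅕) = 2*B - 21/5 = -21/5 + 2*B)
17*18 + h(3, -3) = 17*18 + (-21/5 + 2*(-3)) = 306 + (-21/5 - 6) = 306 - 51/5 = 1479/5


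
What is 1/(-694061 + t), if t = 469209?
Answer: -1/224852 ≈ -4.4474e-6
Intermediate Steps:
1/(-694061 + t) = 1/(-694061 + 469209) = 1/(-224852) = -1/224852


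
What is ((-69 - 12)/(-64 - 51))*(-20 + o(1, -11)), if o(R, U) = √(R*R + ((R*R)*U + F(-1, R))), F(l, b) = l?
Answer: -324/23 + 81*I*√11/115 ≈ -14.087 + 2.3361*I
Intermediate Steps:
o(R, U) = √(-1 + R² + U*R²) (o(R, U) = √(R*R + ((R*R)*U - 1)) = √(R² + (R²*U - 1)) = √(R² + (U*R² - 1)) = √(R² + (-1 + U*R²)) = √(-1 + R² + U*R²))
((-69 - 12)/(-64 - 51))*(-20 + o(1, -11)) = ((-69 - 12)/(-64 - 51))*(-20 + √(-1 + 1² - 11*1²)) = (-81/(-115))*(-20 + √(-1 + 1 - 11*1)) = (-81*(-1/115))*(-20 + √(-1 + 1 - 11)) = 81*(-20 + √(-11))/115 = 81*(-20 + I*√11)/115 = -324/23 + 81*I*√11/115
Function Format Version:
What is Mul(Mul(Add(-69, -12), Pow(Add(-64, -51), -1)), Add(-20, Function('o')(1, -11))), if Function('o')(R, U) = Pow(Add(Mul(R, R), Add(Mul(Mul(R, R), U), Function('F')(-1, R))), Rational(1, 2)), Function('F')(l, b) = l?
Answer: Add(Rational(-324, 23), Mul(Rational(81, 115), I, Pow(11, Rational(1, 2)))) ≈ Add(-14.087, Mul(2.3361, I))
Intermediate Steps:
Function('o')(R, U) = Pow(Add(-1, Pow(R, 2), Mul(U, Pow(R, 2))), Rational(1, 2)) (Function('o')(R, U) = Pow(Add(Mul(R, R), Add(Mul(Mul(R, R), U), -1)), Rational(1, 2)) = Pow(Add(Pow(R, 2), Add(Mul(Pow(R, 2), U), -1)), Rational(1, 2)) = Pow(Add(Pow(R, 2), Add(Mul(U, Pow(R, 2)), -1)), Rational(1, 2)) = Pow(Add(Pow(R, 2), Add(-1, Mul(U, Pow(R, 2)))), Rational(1, 2)) = Pow(Add(-1, Pow(R, 2), Mul(U, Pow(R, 2))), Rational(1, 2)))
Mul(Mul(Add(-69, -12), Pow(Add(-64, -51), -1)), Add(-20, Function('o')(1, -11))) = Mul(Mul(Add(-69, -12), Pow(Add(-64, -51), -1)), Add(-20, Pow(Add(-1, Pow(1, 2), Mul(-11, Pow(1, 2))), Rational(1, 2)))) = Mul(Mul(-81, Pow(-115, -1)), Add(-20, Pow(Add(-1, 1, Mul(-11, 1)), Rational(1, 2)))) = Mul(Mul(-81, Rational(-1, 115)), Add(-20, Pow(Add(-1, 1, -11), Rational(1, 2)))) = Mul(Rational(81, 115), Add(-20, Pow(-11, Rational(1, 2)))) = Mul(Rational(81, 115), Add(-20, Mul(I, Pow(11, Rational(1, 2))))) = Add(Rational(-324, 23), Mul(Rational(81, 115), I, Pow(11, Rational(1, 2))))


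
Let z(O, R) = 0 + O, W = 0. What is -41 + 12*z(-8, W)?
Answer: -137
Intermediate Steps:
z(O, R) = O
-41 + 12*z(-8, W) = -41 + 12*(-8) = -41 - 96 = -137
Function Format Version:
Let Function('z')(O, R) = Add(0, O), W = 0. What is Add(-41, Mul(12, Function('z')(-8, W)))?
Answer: -137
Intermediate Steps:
Function('z')(O, R) = O
Add(-41, Mul(12, Function('z')(-8, W))) = Add(-41, Mul(12, -8)) = Add(-41, -96) = -137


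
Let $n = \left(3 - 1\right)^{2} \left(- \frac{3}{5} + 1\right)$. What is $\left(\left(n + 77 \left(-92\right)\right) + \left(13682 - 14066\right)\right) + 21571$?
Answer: $\frac{70523}{5} \approx 14105.0$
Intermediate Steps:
$n = \frac{8}{5}$ ($n = 2^{2} \left(\left(-3\right) \frac{1}{5} + 1\right) = 4 \left(- \frac{3}{5} + 1\right) = 4 \cdot \frac{2}{5} = \frac{8}{5} \approx 1.6$)
$\left(\left(n + 77 \left(-92\right)\right) + \left(13682 - 14066\right)\right) + 21571 = \left(\left(\frac{8}{5} + 77 \left(-92\right)\right) + \left(13682 - 14066\right)\right) + 21571 = \left(\left(\frac{8}{5} - 7084\right) - 384\right) + 21571 = \left(- \frac{35412}{5} - 384\right) + 21571 = - \frac{37332}{5} + 21571 = \frac{70523}{5}$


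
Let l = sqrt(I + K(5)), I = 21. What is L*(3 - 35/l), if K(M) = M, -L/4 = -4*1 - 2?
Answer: 72 - 420*sqrt(26)/13 ≈ -92.738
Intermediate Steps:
L = 24 (L = -4*(-4*1 - 2) = -4*(-4 - 2) = -4*(-6) = 24)
l = sqrt(26) (l = sqrt(21 + 5) = sqrt(26) ≈ 5.0990)
L*(3 - 35/l) = 24*(3 - 35*sqrt(26)/26) = 72 - 420*sqrt(26)/13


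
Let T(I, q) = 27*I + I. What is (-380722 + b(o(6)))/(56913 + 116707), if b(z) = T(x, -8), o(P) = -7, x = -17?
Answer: -190599/86810 ≈ -2.1956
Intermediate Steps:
T(I, q) = 28*I
b(z) = -476 (b(z) = 28*(-17) = -476)
(-380722 + b(o(6)))/(56913 + 116707) = (-380722 - 476)/(56913 + 116707) = -381198/173620 = -381198*1/173620 = -190599/86810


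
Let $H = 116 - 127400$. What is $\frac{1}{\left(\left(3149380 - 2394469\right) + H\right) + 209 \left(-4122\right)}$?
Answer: $- \frac{1}{233871} \approx -4.2759 \cdot 10^{-6}$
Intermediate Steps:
$H = -127284$ ($H = 116 - 127400 = -127284$)
$\frac{1}{\left(\left(3149380 - 2394469\right) + H\right) + 209 \left(-4122\right)} = \frac{1}{\left(\left(3149380 - 2394469\right) - 127284\right) + 209 \left(-4122\right)} = \frac{1}{\left(754911 - 127284\right) - 861498} = \frac{1}{627627 - 861498} = \frac{1}{-233871} = - \frac{1}{233871}$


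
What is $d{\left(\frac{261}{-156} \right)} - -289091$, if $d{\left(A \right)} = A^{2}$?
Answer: $\frac{781709633}{2704} \approx 2.8909 \cdot 10^{5}$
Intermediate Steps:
$d{\left(\frac{261}{-156} \right)} - -289091 = \left(\frac{261}{-156}\right)^{2} - -289091 = \left(261 \left(- \frac{1}{156}\right)\right)^{2} + 289091 = \left(- \frac{87}{52}\right)^{2} + 289091 = \frac{7569}{2704} + 289091 = \frac{781709633}{2704}$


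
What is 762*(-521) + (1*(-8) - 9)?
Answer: -397019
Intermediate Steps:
762*(-521) + (1*(-8) - 9) = -397002 + (-8 - 9) = -397002 - 17 = -397019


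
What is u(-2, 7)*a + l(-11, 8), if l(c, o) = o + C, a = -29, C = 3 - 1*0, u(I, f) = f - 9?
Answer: 69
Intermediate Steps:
u(I, f) = -9 + f
C = 3 (C = 3 + 0 = 3)
l(c, o) = 3 + o (l(c, o) = o + 3 = 3 + o)
u(-2, 7)*a + l(-11, 8) = (-9 + 7)*(-29) + (3 + 8) = -2*(-29) + 11 = 58 + 11 = 69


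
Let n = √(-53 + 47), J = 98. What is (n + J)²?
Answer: (98 + I*√6)² ≈ 9598.0 + 480.1*I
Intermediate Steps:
n = I*√6 (n = √(-6) = I*√6 ≈ 2.4495*I)
(n + J)² = (I*√6 + 98)² = (98 + I*√6)²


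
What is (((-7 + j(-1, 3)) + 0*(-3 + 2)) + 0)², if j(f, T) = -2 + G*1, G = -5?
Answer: 196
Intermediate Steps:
j(f, T) = -7 (j(f, T) = -2 - 5*1 = -2 - 5 = -7)
(((-7 + j(-1, 3)) + 0*(-3 + 2)) + 0)² = (((-7 - 7) + 0*(-3 + 2)) + 0)² = ((-14 + 0*(-1)) + 0)² = ((-14 + 0) + 0)² = (-14 + 0)² = (-14)² = 196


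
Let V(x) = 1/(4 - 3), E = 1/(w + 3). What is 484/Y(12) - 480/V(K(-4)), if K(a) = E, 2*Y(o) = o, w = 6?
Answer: -1198/3 ≈ -399.33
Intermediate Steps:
Y(o) = o/2
E = ⅑ (E = 1/(6 + 3) = 1/9 = ⅑ ≈ 0.11111)
K(a) = ⅑
V(x) = 1 (V(x) = 1/1 = 1)
484/Y(12) - 480/V(K(-4)) = 484/(((½)*12)) - 480/1 = 484/6 - 480*1 = 484*(⅙) - 480 = 242/3 - 480 = -1198/3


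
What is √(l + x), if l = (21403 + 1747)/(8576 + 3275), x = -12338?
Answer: 6*I*√48126413258/11851 ≈ 111.07*I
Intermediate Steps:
l = 23150/11851 ≈ 1.9534
√(l + x) = √(23150/11851 - 12338) = √(-146194488/11851) = 6*I*√48126413258/11851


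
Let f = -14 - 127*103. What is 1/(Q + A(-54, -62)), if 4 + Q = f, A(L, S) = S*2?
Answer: -1/13223 ≈ -7.5626e-5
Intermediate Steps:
A(L, S) = 2*S
f = -13095 (f = -14 - 13081 = -13095)
Q = -13099 (Q = -4 - 13095 = -13099)
1/(Q + A(-54, -62)) = 1/(-13099 + 2*(-62)) = 1/(-13099 - 124) = 1/(-13223) = -1/13223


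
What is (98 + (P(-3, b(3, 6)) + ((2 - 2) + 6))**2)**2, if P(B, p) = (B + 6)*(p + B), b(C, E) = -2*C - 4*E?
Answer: 76510009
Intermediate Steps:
b(C, E) = -4*E - 2*C
P(B, p) = (6 + B)*(B + p)
(98 + (P(-3, b(3, 6)) + ((2 - 2) + 6))**2)**2 = (98 + (((-3)**2 + 6*(-3) + 6*(-4*6 - 2*3) - 3*(-4*6 - 2*3)) + ((2 - 2) + 6))**2)**2 = (98 + ((9 - 18 + 6*(-24 - 6) - 3*(-24 - 6)) + (0 + 6))**2)**2 = (98 + ((9 - 18 + 6*(-30) - 3*(-30)) + 6)**2)**2 = (98 + ((9 - 18 - 180 + 90) + 6)**2)**2 = (98 + (-99 + 6)**2)**2 = (98 + (-93)**2)**2 = (98 + 8649)**2 = 8747**2 = 76510009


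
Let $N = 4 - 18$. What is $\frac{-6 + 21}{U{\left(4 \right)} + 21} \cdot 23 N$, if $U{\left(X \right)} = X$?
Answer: $- \frac{966}{5} \approx -193.2$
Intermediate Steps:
$N = -14$ ($N = 4 - 18 = -14$)
$\frac{-6 + 21}{U{\left(4 \right)} + 21} \cdot 23 N = \frac{-6 + 21}{4 + 21} \cdot 23 \left(-14\right) = \frac{15}{25} \cdot 23 \left(-14\right) = 15 \cdot \frac{1}{25} \cdot 23 \left(-14\right) = \frac{3}{5} \cdot 23 \left(-14\right) = \frac{69}{5} \left(-14\right) = - \frac{966}{5}$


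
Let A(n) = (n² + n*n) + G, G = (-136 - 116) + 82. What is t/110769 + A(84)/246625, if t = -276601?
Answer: -66672380227/27318404625 ≈ -2.4406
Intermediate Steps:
G = -170 (G = -252 + 82 = -170)
A(n) = -170 + 2*n² (A(n) = (n² + n*n) - 170 = (n² + n²) - 170 = 2*n² - 170 = -170 + 2*n²)
t/110769 + A(84)/246625 = -276601/110769 + (-170 + 2*84²)/246625 = -276601*1/110769 + (-170 + 2*7056)*(1/246625) = -276601/110769 + (-170 + 14112)*(1/246625) = -276601/110769 + 13942*(1/246625) = -276601/110769 + 13942/246625 = -66672380227/27318404625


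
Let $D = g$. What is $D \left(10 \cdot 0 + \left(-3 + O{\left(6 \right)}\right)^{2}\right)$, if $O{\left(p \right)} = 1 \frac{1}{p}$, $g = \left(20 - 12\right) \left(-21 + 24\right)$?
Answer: $\frac{578}{3} \approx 192.67$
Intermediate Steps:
$g = 24$ ($g = 8 \cdot 3 = 24$)
$D = 24$
$O{\left(p \right)} = \frac{1}{p}$
$D \left(10 \cdot 0 + \left(-3 + O{\left(6 \right)}\right)^{2}\right) = 24 \left(10 \cdot 0 + \left(-3 + \frac{1}{6}\right)^{2}\right) = 24 \left(0 + \left(-3 + \frac{1}{6}\right)^{2}\right) = 24 \left(0 + \left(- \frac{17}{6}\right)^{2}\right) = 24 \left(0 + \frac{289}{36}\right) = 24 \cdot \frac{289}{36} = \frac{578}{3}$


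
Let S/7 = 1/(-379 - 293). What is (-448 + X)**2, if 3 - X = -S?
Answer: 1825083841/9216 ≈ 1.9803e+5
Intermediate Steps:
S = -1/96 (S = 7/(-379 - 293) = 7/(-672) = 7*(-1/672) = -1/96 ≈ -0.010417)
X = 287/96 (X = 3 - (-1)*(-1)/96 = 3 - 1*1/96 = 3 - 1/96 = 287/96 ≈ 2.9896)
(-448 + X)**2 = (-448 + 287/96)**2 = (-42721/96)**2 = 1825083841/9216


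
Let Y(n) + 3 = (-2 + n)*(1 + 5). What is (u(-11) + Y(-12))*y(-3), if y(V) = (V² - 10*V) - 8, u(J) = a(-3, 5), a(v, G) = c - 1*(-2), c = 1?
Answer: -2604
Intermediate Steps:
a(v, G) = 3 (a(v, G) = 1 - 1*(-2) = 1 + 2 = 3)
u(J) = 3
Y(n) = -15 + 6*n (Y(n) = -3 + (-2 + n)*(1 + 5) = -3 + (-2 + n)*6 = -3 + (-12 + 6*n) = -15 + 6*n)
y(V) = -8 + V² - 10*V
(u(-11) + Y(-12))*y(-3) = (3 + (-15 + 6*(-12)))*(-8 + (-3)² - 10*(-3)) = (3 + (-15 - 72))*(-8 + 9 + 30) = (3 - 87)*31 = -84*31 = -2604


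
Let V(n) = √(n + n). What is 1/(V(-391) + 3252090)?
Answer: 1626045/5288044684441 - I*√782/10576089368882 ≈ 3.0749e-7 - 2.6441e-12*I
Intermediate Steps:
V(n) = √2*√n (V(n) = √(2*n) = √2*√n)
1/(V(-391) + 3252090) = 1/(√2*√(-391) + 3252090) = 1/(√2*(I*√391) + 3252090) = 1/(I*√782 + 3252090) = 1/(3252090 + I*√782)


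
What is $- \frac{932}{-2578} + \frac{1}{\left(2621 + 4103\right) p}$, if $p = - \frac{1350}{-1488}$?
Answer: $\frac{176332768}{487532025} \approx 0.36168$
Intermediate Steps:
$p = \frac{225}{248}$ ($p = \left(-1350\right) \left(- \frac{1}{1488}\right) = \frac{225}{248} \approx 0.90726$)
$- \frac{932}{-2578} + \frac{1}{\left(2621 + 4103\right) p} = - \frac{932}{-2578} + \frac{1}{\left(2621 + 4103\right) \frac{225}{248}} = \left(-932\right) \left(- \frac{1}{2578}\right) + \frac{1}{6724} \cdot \frac{248}{225} = \frac{466}{1289} + \frac{1}{6724} \cdot \frac{248}{225} = \frac{466}{1289} + \frac{62}{378225} = \frac{176332768}{487532025}$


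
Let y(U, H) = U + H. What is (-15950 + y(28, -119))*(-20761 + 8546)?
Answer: 195940815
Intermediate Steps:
y(U, H) = H + U
(-15950 + y(28, -119))*(-20761 + 8546) = (-15950 + (-119 + 28))*(-20761 + 8546) = (-15950 - 91)*(-12215) = -16041*(-12215) = 195940815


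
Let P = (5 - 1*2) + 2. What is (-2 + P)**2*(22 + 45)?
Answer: 603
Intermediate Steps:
P = 5 (P = (5 - 2) + 2 = 3 + 2 = 5)
(-2 + P)**2*(22 + 45) = (-2 + 5)**2*(22 + 45) = 3**2*67 = 9*67 = 603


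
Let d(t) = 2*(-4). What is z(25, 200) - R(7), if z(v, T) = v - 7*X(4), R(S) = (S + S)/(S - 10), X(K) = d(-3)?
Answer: 257/3 ≈ 85.667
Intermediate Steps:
d(t) = -8
X(K) = -8
R(S) = 2*S/(-10 + S) (R(S) = (2*S)/(-10 + S) = 2*S/(-10 + S))
z(v, T) = 56 + v (z(v, T) = v - 7*(-8) = v + 56 = 56 + v)
z(25, 200) - R(7) = (56 + 25) - 2*7/(-10 + 7) = 81 - 2*7/(-3) = 81 - 2*7*(-1)/3 = 81 - 1*(-14/3) = 81 + 14/3 = 257/3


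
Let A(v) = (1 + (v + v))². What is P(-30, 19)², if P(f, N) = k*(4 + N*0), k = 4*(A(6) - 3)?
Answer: 7054336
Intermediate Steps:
A(v) = (1 + 2*v)²
k = 664 (k = 4*((1 + 2*6)² - 3) = 4*((1 + 12)² - 3) = 4*(13² - 3) = 4*(169 - 3) = 4*166 = 664)
P(f, N) = 2656 (P(f, N) = 664*(4 + N*0) = 664*(4 + 0) = 664*4 = 2656)
P(-30, 19)² = 2656² = 7054336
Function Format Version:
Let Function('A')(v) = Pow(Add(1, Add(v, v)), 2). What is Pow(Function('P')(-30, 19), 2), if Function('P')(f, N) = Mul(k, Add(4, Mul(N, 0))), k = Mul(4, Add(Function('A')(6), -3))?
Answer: 7054336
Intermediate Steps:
Function('A')(v) = Pow(Add(1, Mul(2, v)), 2)
k = 664 (k = Mul(4, Add(Pow(Add(1, Mul(2, 6)), 2), -3)) = Mul(4, Add(Pow(Add(1, 12), 2), -3)) = Mul(4, Add(Pow(13, 2), -3)) = Mul(4, Add(169, -3)) = Mul(4, 166) = 664)
Function('P')(f, N) = 2656 (Function('P')(f, N) = Mul(664, Add(4, Mul(N, 0))) = Mul(664, Add(4, 0)) = Mul(664, 4) = 2656)
Pow(Function('P')(-30, 19), 2) = Pow(2656, 2) = 7054336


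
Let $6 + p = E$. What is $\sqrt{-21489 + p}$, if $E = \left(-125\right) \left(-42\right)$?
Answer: $57 i \sqrt{5} \approx 127.46 i$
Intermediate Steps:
$E = 5250$
$p = 5244$ ($p = -6 + 5250 = 5244$)
$\sqrt{-21489 + p} = \sqrt{-21489 + 5244} = \sqrt{-16245} = 57 i \sqrt{5}$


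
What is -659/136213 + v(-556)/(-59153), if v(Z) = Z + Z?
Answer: 112487029/8057407589 ≈ 0.013961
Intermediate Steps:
v(Z) = 2*Z
-659/136213 + v(-556)/(-59153) = -659/136213 + (2*(-556))/(-59153) = -659*1/136213 - 1112*(-1/59153) = -659/136213 + 1112/59153 = 112487029/8057407589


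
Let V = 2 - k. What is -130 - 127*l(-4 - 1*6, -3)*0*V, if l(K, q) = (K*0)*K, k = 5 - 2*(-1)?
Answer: -130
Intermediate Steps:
k = 7 (k = 5 + 2 = 7)
V = -5 (V = 2 - 1*7 = 2 - 7 = -5)
l(K, q) = 0 (l(K, q) = 0*K = 0)
-130 - 127*l(-4 - 1*6, -3)*0*V = -130 - 127*0*0*(-5) = -130 - 0*(-5) = -130 - 127*0 = -130 + 0 = -130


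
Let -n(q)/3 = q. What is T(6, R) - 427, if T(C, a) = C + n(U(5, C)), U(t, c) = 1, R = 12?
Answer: -424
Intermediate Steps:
n(q) = -3*q
T(C, a) = -3 + C (T(C, a) = C - 3*1 = C - 3 = -3 + C)
T(6, R) - 427 = (-3 + 6) - 427 = 3 - 427 = -424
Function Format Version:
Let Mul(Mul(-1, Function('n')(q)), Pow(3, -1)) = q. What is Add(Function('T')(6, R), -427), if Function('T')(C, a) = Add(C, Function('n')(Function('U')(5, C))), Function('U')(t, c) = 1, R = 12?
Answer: -424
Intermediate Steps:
Function('n')(q) = Mul(-3, q)
Function('T')(C, a) = Add(-3, C) (Function('T')(C, a) = Add(C, Mul(-3, 1)) = Add(C, -3) = Add(-3, C))
Add(Function('T')(6, R), -427) = Add(Add(-3, 6), -427) = Add(3, -427) = -424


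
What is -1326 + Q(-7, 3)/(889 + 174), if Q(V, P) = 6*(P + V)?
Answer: -1409562/1063 ≈ -1326.0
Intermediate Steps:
Q(V, P) = 6*P + 6*V
-1326 + Q(-7, 3)/(889 + 174) = -1326 + (6*3 + 6*(-7))/(889 + 174) = -1326 + (18 - 42)/1063 = -1326 - 24*1/1063 = -1326 - 24/1063 = -1409562/1063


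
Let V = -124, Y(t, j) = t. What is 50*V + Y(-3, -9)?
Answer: -6203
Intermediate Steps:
50*V + Y(-3, -9) = 50*(-124) - 3 = -6200 - 3 = -6203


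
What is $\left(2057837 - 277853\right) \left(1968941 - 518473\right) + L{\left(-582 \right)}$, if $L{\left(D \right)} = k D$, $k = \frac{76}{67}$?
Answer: $\frac{172981258734072}{67} \approx 2.5818 \cdot 10^{12}$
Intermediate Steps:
$k = \frac{76}{67}$ ($k = 76 \cdot \frac{1}{67} = \frac{76}{67} \approx 1.1343$)
$L{\left(D \right)} = \frac{76 D}{67}$
$\left(2057837 - 277853\right) \left(1968941 - 518473\right) + L{\left(-582 \right)} = \left(2057837 - 277853\right) \left(1968941 - 518473\right) + \frac{76}{67} \left(-582\right) = 1779984 \cdot 1450468 - \frac{44232}{67} = 2581809832512 - \frac{44232}{67} = \frac{172981258734072}{67}$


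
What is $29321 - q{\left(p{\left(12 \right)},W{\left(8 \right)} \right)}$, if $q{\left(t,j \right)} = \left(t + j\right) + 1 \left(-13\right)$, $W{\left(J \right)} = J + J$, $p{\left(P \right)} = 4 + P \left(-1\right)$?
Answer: $29326$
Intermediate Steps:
$p{\left(P \right)} = 4 - P$
$W{\left(J \right)} = 2 J$
$q{\left(t,j \right)} = -13 + j + t$ ($q{\left(t,j \right)} = \left(j + t\right) - 13 = -13 + j + t$)
$29321 - q{\left(p{\left(12 \right)},W{\left(8 \right)} \right)} = 29321 - \left(-13 + 2 \cdot 8 + \left(4 - 12\right)\right) = 29321 - \left(-13 + 16 + \left(4 - 12\right)\right) = 29321 - \left(-13 + 16 - 8\right) = 29321 - -5 = 29321 + 5 = 29326$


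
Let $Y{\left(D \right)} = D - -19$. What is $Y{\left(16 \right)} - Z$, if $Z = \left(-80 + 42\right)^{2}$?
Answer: $-1409$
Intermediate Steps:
$Y{\left(D \right)} = 19 + D$ ($Y{\left(D \right)} = D + 19 = 19 + D$)
$Z = 1444$ ($Z = \left(-38\right)^{2} = 1444$)
$Y{\left(16 \right)} - Z = \left(19 + 16\right) - 1444 = 35 - 1444 = -1409$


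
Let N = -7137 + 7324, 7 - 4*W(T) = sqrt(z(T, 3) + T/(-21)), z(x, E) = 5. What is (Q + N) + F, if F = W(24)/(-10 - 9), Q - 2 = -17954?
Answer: -1350147/76 + 3*sqrt(21)/532 ≈ -17765.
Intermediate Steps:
W(T) = 7/4 - sqrt(5 - T/21)/4 (W(T) = 7/4 - sqrt(5 + T/(-21))/4 = 7/4 - sqrt(5 + T*(-1/21))/4 = 7/4 - sqrt(5 - T/21)/4)
Q = -17952 (Q = 2 - 17954 = -17952)
F = -7/76 + 3*sqrt(21)/532 (F = (7/4 - sqrt(2205 - 21*24)/84)/(-10 - 9) = (7/4 - sqrt(2205 - 504)/84)/(-19) = -(7/4 - 3*sqrt(21)/28)/19 = -7/76 + 3*sqrt(21)/532 ≈ -0.066264)
N = 187
(Q + N) + F = (-17952 + 187) + (-7/76 + 3*sqrt(21)/532) = -17765 + (-7/76 + 3*sqrt(21)/532) = -1350147/76 + 3*sqrt(21)/532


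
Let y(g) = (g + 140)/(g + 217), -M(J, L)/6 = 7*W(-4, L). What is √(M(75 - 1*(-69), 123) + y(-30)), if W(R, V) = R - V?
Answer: 8*√24089/17 ≈ 73.038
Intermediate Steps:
M(J, L) = 168 + 42*L (M(J, L) = -42*(-4 - L) = -6*(-28 - 7*L) = 168 + 42*L)
y(g) = (140 + g)/(217 + g)
√(M(75 - 1*(-69), 123) + y(-30)) = √((168 + 42*123) + (140 - 30)/(217 - 30)) = √((168 + 5166) + 110/187) = √(5334 + (1/187)*110) = √(5334 + 10/17) = √(90688/17) = 8*√24089/17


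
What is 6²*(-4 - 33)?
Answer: -1332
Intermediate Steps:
6²*(-4 - 33) = 36*(-37) = -1332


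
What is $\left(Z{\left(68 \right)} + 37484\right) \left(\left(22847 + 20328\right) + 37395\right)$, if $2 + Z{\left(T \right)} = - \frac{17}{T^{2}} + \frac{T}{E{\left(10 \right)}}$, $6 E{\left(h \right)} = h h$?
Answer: $\frac{2053772155183}{680} \approx 3.0203 \cdot 10^{9}$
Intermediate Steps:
$E{\left(h \right)} = \frac{h^{2}}{6}$ ($E{\left(h \right)} = \frac{h h}{6} = \frac{h^{2}}{6}$)
$Z{\left(T \right)} = -2 - \frac{17}{T^{2}} + \frac{3 T}{50}$ ($Z{\left(T \right)} = -2 + \left(- \frac{17}{T^{2}} + \frac{T}{\frac{1}{6} \cdot 10^{2}}\right) = -2 + \left(- \frac{17}{T^{2}} + \frac{T}{\frac{1}{6} \cdot 100}\right) = -2 + \left(- \frac{17}{T^{2}} + \frac{T}{\frac{50}{3}}\right) = -2 + \left(- \frac{17}{T^{2}} + T \frac{3}{50}\right) = -2 + \left(- \frac{17}{T^{2}} + \frac{3 T}{50}\right) = -2 - \frac{17}{T^{2}} + \frac{3 T}{50}$)
$\left(Z{\left(68 \right)} + 37484\right) \left(\left(22847 + 20328\right) + 37395\right) = \left(\left(-2 - \frac{17}{4624} + \frac{3}{50} \cdot 68\right) + 37484\right) \left(\left(22847 + 20328\right) + 37395\right) = \left(\left(-2 - \frac{1}{272} + \frac{102}{25}\right) + 37484\right) \left(43175 + 37395\right) = \left(\left(-2 - \frac{1}{272} + \frac{102}{25}\right) + 37484\right) 80570 = \left(\frac{14119}{6800} + 37484\right) 80570 = \frac{254905319}{6800} \cdot 80570 = \frac{2053772155183}{680}$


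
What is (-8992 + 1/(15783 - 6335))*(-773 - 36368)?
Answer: 3155366209515/9448 ≈ 3.3397e+8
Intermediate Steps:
(-8992 + 1/(15783 - 6335))*(-773 - 36368) = (-8992 + 1/9448)*(-37141) = -84956415/9448*(-37141) = 3155366209515/9448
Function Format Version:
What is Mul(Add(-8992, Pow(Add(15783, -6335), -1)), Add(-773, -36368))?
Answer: Rational(3155366209515, 9448) ≈ 3.3397e+8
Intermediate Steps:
Mul(Add(-8992, Pow(Add(15783, -6335), -1)), Add(-773, -36368)) = Mul(Add(-8992, Pow(9448, -1)), -37141) = Mul(Add(-8992, Rational(1, 9448)), -37141) = Mul(Rational(-84956415, 9448), -37141) = Rational(3155366209515, 9448)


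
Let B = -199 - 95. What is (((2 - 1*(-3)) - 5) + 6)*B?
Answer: -1764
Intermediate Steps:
B = -294
(((2 - 1*(-3)) - 5) + 6)*B = (((2 - 1*(-3)) - 5) + 6)*(-294) = (((2 + 3) - 5) + 6)*(-294) = ((5 - 5) + 6)*(-294) = (0 + 6)*(-294) = 6*(-294) = -1764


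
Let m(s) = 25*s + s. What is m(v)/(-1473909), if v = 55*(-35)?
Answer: 50050/1473909 ≈ 0.033957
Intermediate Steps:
v = -1925
m(s) = 26*s
m(v)/(-1473909) = (26*(-1925))/(-1473909) = -50050*(-1/1473909) = 50050/1473909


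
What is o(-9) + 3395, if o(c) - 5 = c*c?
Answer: 3481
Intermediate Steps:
o(c) = 5 + c**2 (o(c) = 5 + c*c = 5 + c**2)
o(-9) + 3395 = (5 + (-9)**2) + 3395 = (5 + 81) + 3395 = 86 + 3395 = 3481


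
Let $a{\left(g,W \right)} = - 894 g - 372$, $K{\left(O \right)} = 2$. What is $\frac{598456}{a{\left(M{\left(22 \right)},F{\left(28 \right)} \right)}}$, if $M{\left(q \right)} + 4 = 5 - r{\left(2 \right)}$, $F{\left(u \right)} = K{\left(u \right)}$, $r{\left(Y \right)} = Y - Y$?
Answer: $- \frac{299228}{633} \approx -472.71$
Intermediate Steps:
$r{\left(Y \right)} = 0$
$F{\left(u \right)} = 2$
$M{\left(q \right)} = 1$ ($M{\left(q \right)} = -4 + \left(5 - 0\right) = -4 + \left(5 + 0\right) = -4 + 5 = 1$)
$a{\left(g,W \right)} = -372 - 894 g$
$\frac{598456}{a{\left(M{\left(22 \right)},F{\left(28 \right)} \right)}} = \frac{598456}{-372 - 894} = \frac{598456}{-1266} = 598456 \left(- \frac{1}{1266}\right) = - \frac{299228}{633}$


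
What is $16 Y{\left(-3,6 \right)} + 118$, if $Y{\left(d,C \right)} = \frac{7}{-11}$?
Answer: $\frac{1186}{11} \approx 107.82$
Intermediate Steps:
$Y{\left(d,C \right)} = - \frac{7}{11}$ ($Y{\left(d,C \right)} = 7 \left(- \frac{1}{11}\right) = - \frac{7}{11}$)
$16 Y{\left(-3,6 \right)} + 118 = 16 \left(- \frac{7}{11}\right) + 118 = - \frac{112}{11} + 118 = \frac{1186}{11}$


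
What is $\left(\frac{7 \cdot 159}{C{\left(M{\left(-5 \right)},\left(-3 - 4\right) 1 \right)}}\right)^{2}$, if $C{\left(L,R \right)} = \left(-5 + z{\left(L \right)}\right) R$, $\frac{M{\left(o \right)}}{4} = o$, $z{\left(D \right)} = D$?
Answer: $\frac{25281}{625} \approx 40.45$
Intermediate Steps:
$M{\left(o \right)} = 4 o$
$C{\left(L,R \right)} = R \left(-5 + L\right)$ ($C{\left(L,R \right)} = \left(-5 + L\right) R = R \left(-5 + L\right)$)
$\left(\frac{7 \cdot 159}{C{\left(M{\left(-5 \right)},\left(-3 - 4\right) 1 \right)}}\right)^{2} = \left(\frac{7 \cdot 159}{\left(-3 - 4\right) 1 \left(-5 + 4 \left(-5\right)\right)}\right)^{2} = \left(\frac{1113}{\left(-7\right) 1 \left(-5 - 20\right)}\right)^{2} = \left(\frac{1113}{\left(-7\right) \left(-25\right)}\right)^{2} = \left(\frac{1113}{175}\right)^{2} = \left(1113 \cdot \frac{1}{175}\right)^{2} = \left(\frac{159}{25}\right)^{2} = \frac{25281}{625}$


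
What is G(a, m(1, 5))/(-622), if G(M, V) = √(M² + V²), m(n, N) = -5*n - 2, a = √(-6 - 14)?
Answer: -√29/622 ≈ -0.0086578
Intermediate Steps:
a = 2*I*√5 (a = √(-20) = 2*I*√5 ≈ 4.4721*I)
m(n, N) = -2 - 5*n
G(a, m(1, 5))/(-622) = √((2*I*√5)² + (-2 - 5*1)²)/(-622) = √(-20 + (-2 - 5)²)*(-1/622) = √(-20 + (-7)²)*(-1/622) = √(-20 + 49)*(-1/622) = √29*(-1/622) = -√29/622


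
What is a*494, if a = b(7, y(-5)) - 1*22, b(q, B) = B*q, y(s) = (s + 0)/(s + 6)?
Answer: -28158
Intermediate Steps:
y(s) = s/(6 + s)
a = -57 (a = -5/(6 - 5)*7 - 1*22 = -5/1*7 - 22 = -5*1*7 - 22 = -5*7 - 22 = -35 - 22 = -57)
a*494 = -57*494 = -28158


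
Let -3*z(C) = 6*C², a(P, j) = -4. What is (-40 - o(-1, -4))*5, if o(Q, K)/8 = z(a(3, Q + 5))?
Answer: 1080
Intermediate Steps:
z(C) = -2*C²
o(Q, K) = -256 (o(Q, K) = 8*(-2*(-4)²) = 8*(-2*16) = 8*(-32) = -256)
(-40 - o(-1, -4))*5 = (-40 - 1*(-256))*5 = (-40 + 256)*5 = 216*5 = 1080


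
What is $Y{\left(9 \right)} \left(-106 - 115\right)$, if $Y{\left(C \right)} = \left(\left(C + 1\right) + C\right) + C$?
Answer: $-6188$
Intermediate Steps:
$Y{\left(C \right)} = 1 + 3 C$ ($Y{\left(C \right)} = \left(\left(1 + C\right) + C\right) + C = \left(1 + 2 C\right) + C = 1 + 3 C$)
$Y{\left(9 \right)} \left(-106 - 115\right) = \left(1 + 3 \cdot 9\right) \left(-106 - 115\right) = \left(1 + 27\right) \left(-106 - 115\right) = 28 \left(-221\right) = -6188$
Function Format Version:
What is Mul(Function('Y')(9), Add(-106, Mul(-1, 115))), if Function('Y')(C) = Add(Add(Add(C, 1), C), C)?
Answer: -6188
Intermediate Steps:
Function('Y')(C) = Add(1, Mul(3, C)) (Function('Y')(C) = Add(Add(Add(1, C), C), C) = Add(Add(1, Mul(2, C)), C) = Add(1, Mul(3, C)))
Mul(Function('Y')(9), Add(-106, Mul(-1, 115))) = Mul(Add(1, Mul(3, 9)), Add(-106, Mul(-1, 115))) = Mul(Add(1, 27), Add(-106, -115)) = Mul(28, -221) = -6188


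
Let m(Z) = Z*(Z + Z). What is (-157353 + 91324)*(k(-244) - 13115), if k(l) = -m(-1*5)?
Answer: 869271785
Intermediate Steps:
m(Z) = 2*Z² (m(Z) = Z*(2*Z) = 2*Z²)
k(l) = -50 (k(l) = -2*(-1*5)² = -2*(-5)² = -2*25 = -1*50 = -50)
(-157353 + 91324)*(k(-244) - 13115) = (-157353 + 91324)*(-50 - 13115) = -66029*(-13165) = 869271785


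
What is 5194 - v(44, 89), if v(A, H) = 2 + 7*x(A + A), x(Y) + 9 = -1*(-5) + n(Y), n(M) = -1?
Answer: 5227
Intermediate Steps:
x(Y) = -5 (x(Y) = -9 + (-1*(-5) - 1) = -9 + (5 - 1) = -9 + 4 = -5)
v(A, H) = -33 (v(A, H) = 2 + 7*(-5) = 2 - 35 = -33)
5194 - v(44, 89) = 5194 - 1*(-33) = 5194 + 33 = 5227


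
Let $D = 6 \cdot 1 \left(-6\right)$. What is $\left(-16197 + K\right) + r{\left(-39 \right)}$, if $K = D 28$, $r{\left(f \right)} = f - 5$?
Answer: $-17249$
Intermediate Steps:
$r{\left(f \right)} = -5 + f$
$D = -36$ ($D = 6 \left(-6\right) = -36$)
$K = -1008$ ($K = \left(-36\right) 28 = -1008$)
$\left(-16197 + K\right) + r{\left(-39 \right)} = \left(-16197 - 1008\right) - 44 = -17205 - 44 = -17249$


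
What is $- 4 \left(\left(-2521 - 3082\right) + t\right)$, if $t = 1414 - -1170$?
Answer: $12076$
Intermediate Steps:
$t = 2584$ ($t = 1414 + 1170 = 2584$)
$- 4 \left(\left(-2521 - 3082\right) + t\right) = - 4 \left(\left(-2521 - 3082\right) + 2584\right) = - 4 \left(-5603 + 2584\right) = \left(-4\right) \left(-3019\right) = 12076$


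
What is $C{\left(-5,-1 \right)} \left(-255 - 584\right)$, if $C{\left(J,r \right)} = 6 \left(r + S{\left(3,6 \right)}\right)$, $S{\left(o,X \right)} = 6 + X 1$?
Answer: $-55374$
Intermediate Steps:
$S{\left(o,X \right)} = 6 + X$
$C{\left(J,r \right)} = 72 + 6 r$ ($C{\left(J,r \right)} = 6 \left(r + \left(6 + 6\right)\right) = 6 \left(r + 12\right) = 6 \left(12 + r\right) = 72 + 6 r$)
$C{\left(-5,-1 \right)} \left(-255 - 584\right) = \left(72 + 6 \left(-1\right)\right) \left(-255 - 584\right) = \left(72 - 6\right) \left(-839\right) = 66 \left(-839\right) = -55374$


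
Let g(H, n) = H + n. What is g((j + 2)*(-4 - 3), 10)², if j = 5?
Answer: 1521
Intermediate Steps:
g((j + 2)*(-4 - 3), 10)² = ((5 + 2)*(-4 - 3) + 10)² = (7*(-7) + 10)² = (-49 + 10)² = (-39)² = 1521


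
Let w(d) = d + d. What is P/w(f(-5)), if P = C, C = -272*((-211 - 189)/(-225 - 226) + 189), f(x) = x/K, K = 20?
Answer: 46587616/451 ≈ 1.0330e+5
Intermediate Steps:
f(x) = x/20
w(d) = 2*d
C = -23293808/451 (C = -272*(-400/(-451) + 189) = -272*(-400*(-1/451) + 189) = -272*(400/451 + 189) = -272*85639/451 = -23293808/451 ≈ -51649.)
P = -23293808/451 ≈ -51649.
P/w(f(-5)) = -23293808/(451*(2*((1/20)*(-5)))) = -23293808/(451*(2*(-¼))) = -23293808/(451*(-½)) = -23293808/451*(-2) = 46587616/451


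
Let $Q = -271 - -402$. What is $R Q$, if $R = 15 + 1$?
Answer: $2096$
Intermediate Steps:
$Q = 131$ ($Q = -271 + 402 = 131$)
$R = 16$
$R Q = 16 \cdot 131 = 2096$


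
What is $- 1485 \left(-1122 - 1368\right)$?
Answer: $3697650$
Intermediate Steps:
$- 1485 \left(-1122 - 1368\right) = - 1485 \left(-2490\right) = \left(-1\right) \left(-3697650\right) = 3697650$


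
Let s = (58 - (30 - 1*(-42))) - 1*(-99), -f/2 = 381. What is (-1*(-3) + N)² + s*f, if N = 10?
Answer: -64601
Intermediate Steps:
f = -762 (f = -2*381 = -762)
s = 85 (s = (58 - (30 + 42)) + 99 = (58 - 1*72) + 99 = (58 - 72) + 99 = -14 + 99 = 85)
(-1*(-3) + N)² + s*f = (-1*(-3) + 10)² + 85*(-762) = (3 + 10)² - 64770 = 13² - 64770 = 169 - 64770 = -64601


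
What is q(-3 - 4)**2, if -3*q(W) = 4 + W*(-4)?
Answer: 1024/9 ≈ 113.78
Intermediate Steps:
q(W) = -4/3 + 4*W/3 (q(W) = -(4 + W*(-4))/3 = -(4 - 4*W)/3 = -4/3 + 4*W/3)
q(-3 - 4)**2 = (-4/3 + 4*(-3 - 4)/3)**2 = (-4/3 + (4/3)*(-7))**2 = (-4/3 - 28/3)**2 = (-32/3)**2 = 1024/9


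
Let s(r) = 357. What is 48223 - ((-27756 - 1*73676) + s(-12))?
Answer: 149298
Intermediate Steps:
48223 - ((-27756 - 1*73676) + s(-12)) = 48223 - ((-27756 - 1*73676) + 357) = 48223 - ((-27756 - 73676) + 357) = 48223 - (-101432 + 357) = 48223 - 1*(-101075) = 48223 + 101075 = 149298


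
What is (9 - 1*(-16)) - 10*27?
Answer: -245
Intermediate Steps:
(9 - 1*(-16)) - 10*27 = (9 + 16) - 270 = 25 - 270 = -245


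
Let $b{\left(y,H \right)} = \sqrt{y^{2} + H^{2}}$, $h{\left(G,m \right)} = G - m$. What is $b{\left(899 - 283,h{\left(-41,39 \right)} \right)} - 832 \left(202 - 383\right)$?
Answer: $150592 + 8 \sqrt{6029} \approx 1.5121 \cdot 10^{5}$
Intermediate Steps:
$b{\left(y,H \right)} = \sqrt{H^{2} + y^{2}}$
$b{\left(899 - 283,h{\left(-41,39 \right)} \right)} - 832 \left(202 - 383\right) = \sqrt{\left(-41 - 39\right)^{2} + \left(899 - 283\right)^{2}} - 832 \left(202 - 383\right) = \sqrt{\left(-41 - 39\right)^{2} + 616^{2}} - 832 \left(-181\right) = \sqrt{\left(-80\right)^{2} + 379456} - -150592 = \sqrt{6400 + 379456} + 150592 = \sqrt{385856} + 150592 = 8 \sqrt{6029} + 150592 = 150592 + 8 \sqrt{6029}$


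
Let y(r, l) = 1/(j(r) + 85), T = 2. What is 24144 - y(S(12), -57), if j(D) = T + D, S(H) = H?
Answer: 2390255/99 ≈ 24144.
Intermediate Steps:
j(D) = 2 + D
y(r, l) = 1/(87 + r) (y(r, l) = 1/((2 + r) + 85) = 1/(87 + r))
24144 - y(S(12), -57) = 24144 - 1/(87 + 12) = 24144 - 1/99 = 2390255/99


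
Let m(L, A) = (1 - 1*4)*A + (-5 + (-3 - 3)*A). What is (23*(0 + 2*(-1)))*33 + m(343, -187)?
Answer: 160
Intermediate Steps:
m(L, A) = -5 - 9*A (m(L, A) = (1 - 4)*A + (-5 - 6*A) = -3*A + (-5 - 6*A) = -5 - 9*A)
(23*(0 + 2*(-1)))*33 + m(343, -187) = (23*(0 + 2*(-1)))*33 + (-5 - 9*(-187)) = (23*(0 - 2))*33 + (-5 + 1683) = (23*(-2))*33 + 1678 = -46*33 + 1678 = -1518 + 1678 = 160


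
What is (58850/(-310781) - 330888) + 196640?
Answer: -41721786538/310781 ≈ -1.3425e+5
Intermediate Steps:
(58850/(-310781) - 330888) + 196640 = (58850*(-1/310781) - 330888) + 196640 = (-58850/310781 - 330888) + 196640 = -102833762378/310781 + 196640 = -41721786538/310781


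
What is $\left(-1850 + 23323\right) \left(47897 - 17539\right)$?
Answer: $651877334$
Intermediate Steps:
$\left(-1850 + 23323\right) \left(47897 - 17539\right) = 21473 \cdot 30358 = 651877334$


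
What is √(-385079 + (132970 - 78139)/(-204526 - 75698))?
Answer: I*√4285506320358/3336 ≈ 620.55*I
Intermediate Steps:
√(-385079 + (132970 - 78139)/(-204526 - 75698)) = √(-385079 + 54831/(-280224)) = √(-385079 + 54831*(-1/280224)) = √(-385079 - 2611/13344) = √(-5138496787/13344) = I*√4285506320358/3336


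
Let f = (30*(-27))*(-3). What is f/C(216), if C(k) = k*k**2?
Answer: 5/20736 ≈ 0.00024113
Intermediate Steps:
f = 2430 (f = -810*(-3) = 2430)
C(k) = k**3
f/C(216) = 2430/(216**3) = 2430/10077696 = 2430*(1/10077696) = 5/20736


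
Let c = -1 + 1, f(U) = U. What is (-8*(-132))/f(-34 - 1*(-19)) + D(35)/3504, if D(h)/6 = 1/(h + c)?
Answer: -287795/4088 ≈ -70.400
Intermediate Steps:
c = 0
D(h) = 6/h (D(h) = 6/(h + 0) = 6/h)
(-8*(-132))/f(-34 - 1*(-19)) + D(35)/3504 = (-8*(-132))/(-34 - 1*(-19)) + (6/35)/3504 = 1056/(-34 + 19) + (6*(1/35))*(1/3504) = 1056/(-15) + (6/35)*(1/3504) = 1056*(-1/15) + 1/20440 = -352/5 + 1/20440 = -287795/4088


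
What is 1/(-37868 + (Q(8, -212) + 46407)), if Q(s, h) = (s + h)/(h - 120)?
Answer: 83/708788 ≈ 0.00011710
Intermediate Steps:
Q(s, h) = (h + s)/(-120 + h)
1/(-37868 + (Q(8, -212) + 46407)) = 1/(-37868 + ((-212 + 8)/(-120 - 212) + 46407)) = 1/(-37868 + (-204/(-332) + 46407)) = 1/(-37868 + (-1/332*(-204) + 46407)) = 1/(-37868 + (51/83 + 46407)) = 1/(-37868 + 3851832/83) = 1/(708788/83) = 83/708788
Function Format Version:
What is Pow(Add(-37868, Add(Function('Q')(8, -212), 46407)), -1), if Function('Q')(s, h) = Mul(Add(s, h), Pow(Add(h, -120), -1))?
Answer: Rational(83, 708788) ≈ 0.00011710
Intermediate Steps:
Function('Q')(s, h) = Mul(Pow(Add(-120, h), -1), Add(h, s)) (Function('Q')(s, h) = Mul(Add(h, s), Pow(Add(-120, h), -1)) = Mul(Pow(Add(-120, h), -1), Add(h, s)))
Pow(Add(-37868, Add(Function('Q')(8, -212), 46407)), -1) = Pow(Add(-37868, Add(Mul(Pow(Add(-120, -212), -1), Add(-212, 8)), 46407)), -1) = Pow(Add(-37868, Add(Mul(Pow(-332, -1), -204), 46407)), -1) = Pow(Add(-37868, Add(Mul(Rational(-1, 332), -204), 46407)), -1) = Pow(Add(-37868, Add(Rational(51, 83), 46407)), -1) = Pow(Add(-37868, Rational(3851832, 83)), -1) = Pow(Rational(708788, 83), -1) = Rational(83, 708788)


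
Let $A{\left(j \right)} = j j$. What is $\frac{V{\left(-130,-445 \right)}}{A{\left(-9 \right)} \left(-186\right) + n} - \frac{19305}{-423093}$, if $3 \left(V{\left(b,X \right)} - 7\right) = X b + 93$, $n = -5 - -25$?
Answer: $- \frac{358375357}{289357149} \approx -1.2385$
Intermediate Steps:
$n = 20$ ($n = -5 + 25 = 20$)
$V{\left(b,X \right)} = 38 + \frac{X b}{3}$ ($V{\left(b,X \right)} = 7 + \frac{X b + 93}{3} = 7 + \frac{93 + X b}{3} = 7 + \left(31 + \frac{X b}{3}\right) = 38 + \frac{X b}{3}$)
$A{\left(j \right)} = j^{2}$
$\frac{V{\left(-130,-445 \right)}}{A{\left(-9 \right)} \left(-186\right) + n} - \frac{19305}{-423093} = \frac{38 + \frac{1}{3} \left(-445\right) \left(-130\right)}{\left(-9\right)^{2} \left(-186\right) + 20} - \frac{19305}{-423093} = \frac{38 + \frac{57850}{3}}{81 \left(-186\right) + 20} - - \frac{585}{12821} = \frac{57964}{3 \left(-15066 + 20\right)} + \frac{585}{12821} = \frac{57964}{3 \left(-15046\right)} + \frac{585}{12821} = \frac{57964}{3} \left(- \frac{1}{15046}\right) + \frac{585}{12821} = - \frac{28982}{22569} + \frac{585}{12821} = - \frac{358375357}{289357149}$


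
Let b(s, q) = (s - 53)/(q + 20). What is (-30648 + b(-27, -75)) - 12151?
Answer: -470773/11 ≈ -42798.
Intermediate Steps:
b(s, q) = (-53 + s)/(20 + q)
(-30648 + b(-27, -75)) - 12151 = (-30648 + (-53 - 27)/(20 - 75)) - 12151 = (-30648 - 80/(-55)) - 12151 = (-30648 - 1/55*(-80)) - 12151 = (-30648 + 16/11) - 12151 = -337112/11 - 12151 = -470773/11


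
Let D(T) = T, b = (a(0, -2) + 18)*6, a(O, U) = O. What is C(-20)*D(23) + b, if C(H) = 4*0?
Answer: 108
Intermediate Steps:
C(H) = 0
b = 108 (b = (0 + 18)*6 = 18*6 = 108)
C(-20)*D(23) + b = 0*23 + 108 = 0 + 108 = 108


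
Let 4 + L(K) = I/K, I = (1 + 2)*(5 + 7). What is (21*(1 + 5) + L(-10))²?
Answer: 350464/25 ≈ 14019.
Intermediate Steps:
I = 36 (I = 3*12 = 36)
L(K) = -4 + 36/K
(21*(1 + 5) + L(-10))² = (21*(1 + 5) + (-4 + 36/(-10)))² = (21*6 + (-4 + 36*(-⅒)))² = (126 + (-4 - 18/5))² = (126 - 38/5)² = (592/5)² = 350464/25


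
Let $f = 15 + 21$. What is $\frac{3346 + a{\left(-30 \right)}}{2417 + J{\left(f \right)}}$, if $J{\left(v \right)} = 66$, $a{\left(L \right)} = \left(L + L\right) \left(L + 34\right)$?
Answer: $\frac{3106}{2483} \approx 1.2509$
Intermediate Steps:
$a{\left(L \right)} = 2 L \left(34 + L\right)$
$f = 36$
$\frac{3346 + a{\left(-30 \right)}}{2417 + J{\left(f \right)}} = \frac{3346 + 2 \left(-30\right) \left(34 - 30\right)}{2417 + 66} = \frac{3346 + 2 \left(-30\right) 4}{2483} = \left(3346 - 240\right) \frac{1}{2483} = 3106 \cdot \frac{1}{2483} = \frac{3106}{2483}$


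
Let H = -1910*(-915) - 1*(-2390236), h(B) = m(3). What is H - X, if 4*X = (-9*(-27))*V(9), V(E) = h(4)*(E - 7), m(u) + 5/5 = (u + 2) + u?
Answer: 8274071/2 ≈ 4.1370e+6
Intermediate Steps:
m(u) = 1 + 2*u (m(u) = -1 + ((u + 2) + u) = -1 + ((2 + u) + u) = -1 + (2 + 2*u) = 1 + 2*u)
h(B) = 7 (h(B) = 1 + 2*3 = 1 + 6 = 7)
V(E) = -49 + 7*E (V(E) = 7*(E - 7) = 7*(-7 + E) = -49 + 7*E)
X = 1701/2 (X = ((-9*(-27))*(-49 + 7*9))/4 = (243*(-49 + 63))/4 = (243*14)/4 = (¼)*3402 = 1701/2 ≈ 850.50)
H = 4137886 (H = 1747650 + 2390236 = 4137886)
H - X = 4137886 - 1*1701/2 = 4137886 - 1701/2 = 8274071/2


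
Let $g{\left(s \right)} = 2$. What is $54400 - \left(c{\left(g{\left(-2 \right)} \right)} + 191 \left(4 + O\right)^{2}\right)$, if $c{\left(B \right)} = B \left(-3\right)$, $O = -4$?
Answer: $54406$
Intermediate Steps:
$c{\left(B \right)} = - 3 B$
$54400 - \left(c{\left(g{\left(-2 \right)} \right)} + 191 \left(4 + O\right)^{2}\right) = 54400 - \left(\left(-3\right) 2 + 191 \left(4 - 4\right)^{2}\right) = 54400 - \left(-6 + 191 \cdot 0^{2}\right) = 54400 - \left(-6 + 191 \cdot 0\right) = 54400 - \left(-6 + 0\right) = 54400 - -6 = 54400 + 6 = 54406$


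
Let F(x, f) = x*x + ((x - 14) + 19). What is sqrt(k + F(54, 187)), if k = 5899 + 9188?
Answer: sqrt(18062) ≈ 134.40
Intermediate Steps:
k = 15087
F(x, f) = 5 + x + x**2 (F(x, f) = x**2 + ((-14 + x) + 19) = x**2 + (5 + x) = 5 + x + x**2)
sqrt(k + F(54, 187)) = sqrt(15087 + (5 + 54 + 54**2)) = sqrt(15087 + (5 + 54 + 2916)) = sqrt(15087 + 2975) = sqrt(18062)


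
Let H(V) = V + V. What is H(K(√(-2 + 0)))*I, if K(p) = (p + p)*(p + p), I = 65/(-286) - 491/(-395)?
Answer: -70616/4345 ≈ -16.252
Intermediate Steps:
I = 8827/8690 (I = 65*(-1/286) - 491*(-1/395) = -5/22 + 491/395 = 8827/8690 ≈ 1.0158)
K(p) = 4*p² (K(p) = (2*p)*(2*p) = 4*p²)
H(V) = 2*V
H(K(√(-2 + 0)))*I = (2*(4*(√(-2 + 0))²))*(8827/8690) = (2*(4*(√(-2))²))*(8827/8690) = (2*(4*(I*√2)²))*(8827/8690) = (2*(4*(-2)))*(8827/8690) = (2*(-8))*(8827/8690) = -16*8827/8690 = -70616/4345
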